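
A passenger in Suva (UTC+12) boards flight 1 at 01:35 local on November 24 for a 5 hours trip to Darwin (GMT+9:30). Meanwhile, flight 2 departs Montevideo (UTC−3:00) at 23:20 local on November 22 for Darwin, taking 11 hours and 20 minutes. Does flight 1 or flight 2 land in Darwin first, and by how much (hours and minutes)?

Flight 1 in UTC: 01:35 − 12:00 = 13:35 on Nov 23.
+5 hours → arrive 18:35 UTC on Nov 23.
Flight 2 in UTC: 23:20 + 3:00 = 02:20 on Nov 23.
+11 hours 20 minutes → arrive 13:40 UTC on Nov 23.
Flight 2 lands earlier by 4 hours 55 minutes.

the second, by 4 hours 55 minutes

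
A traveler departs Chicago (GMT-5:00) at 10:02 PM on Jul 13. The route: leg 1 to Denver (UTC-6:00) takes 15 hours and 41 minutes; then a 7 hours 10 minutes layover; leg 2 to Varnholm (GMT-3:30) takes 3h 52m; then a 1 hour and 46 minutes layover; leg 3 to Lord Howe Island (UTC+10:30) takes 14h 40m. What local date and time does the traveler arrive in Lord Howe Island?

Convert departure to UTC: 10:02 PM + 5:00 = 3:02 AM UTC on Jul 14.
Add 15 hours and 41 minutes leg 1 → 6:43 PM UTC.
Add 7 hours and 10 minutes layover in Denver → 1:53 AM UTC (Jul 15).
Add 3 hours and 52 minutes leg 2 → 5:45 AM UTC.
Add 1 hour and 46 minutes layover in Varnholm → 7:31 AM UTC.
Add 14 hours 40 minutes leg 3 → 10:11 PM UTC.
Lord Howe Island is UTC+10:30, so local arrival = 10:11 PM + 10:30 = 8:41 AM on Jul 16.

8:41 AM on July 16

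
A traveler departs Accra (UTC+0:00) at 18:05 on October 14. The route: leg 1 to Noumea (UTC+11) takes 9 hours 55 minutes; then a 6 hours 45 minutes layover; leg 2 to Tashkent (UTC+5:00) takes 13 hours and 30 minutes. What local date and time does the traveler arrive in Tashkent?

Accra is at UTC+0, so departure is already 18:05 UTC on Oct 14.
Add 9 hours and 55 minutes leg 1 → 04:00 UTC (Oct 15).
Add 6 hours 45 minutes layover in Noumea → 10:45 UTC.
Add 13 hours and 30 minutes leg 2 → 00:15 UTC (Oct 16).
Tashkent is UTC+5:00, so local arrival = 00:15 + 5:00 = 05:15 on Oct 16.

05:15 on Oct 16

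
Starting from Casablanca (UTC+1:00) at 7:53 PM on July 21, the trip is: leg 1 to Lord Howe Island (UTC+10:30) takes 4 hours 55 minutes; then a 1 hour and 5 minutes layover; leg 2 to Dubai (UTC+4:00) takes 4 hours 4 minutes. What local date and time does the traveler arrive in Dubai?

8:57 AM on July 22

Convert departure to UTC: 7:53 PM − 1:00 = 6:53 PM UTC on Jul 21.
Add 4 hours 55 minutes leg 1 → 11:48 PM UTC.
Add 1 hour and 5 minutes layover in Lord Howe Island → 12:53 AM UTC (Jul 22).
Add 4 hours and 4 minutes leg 2 → 4:57 AM UTC.
Dubai is UTC+4:00, so local arrival = 4:57 AM + 4:00 = 8:57 AM on Jul 22.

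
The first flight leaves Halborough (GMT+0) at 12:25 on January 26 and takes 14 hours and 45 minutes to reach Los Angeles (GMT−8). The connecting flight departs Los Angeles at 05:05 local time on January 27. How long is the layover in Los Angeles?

9 hours 55 minutes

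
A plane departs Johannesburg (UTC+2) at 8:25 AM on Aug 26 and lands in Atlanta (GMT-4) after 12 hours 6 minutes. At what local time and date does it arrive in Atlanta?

2:31 PM on August 26

Convert departure to UTC: 8:25 AM − 2:00 = 6:25 AM UTC on Aug 26.
Add 12 hours and 6 minutes travel time → 6:31 PM UTC.
Atlanta is UTC−4:00, so local arrival = 6:31 PM − 4:00 = 2:31 PM on Aug 26.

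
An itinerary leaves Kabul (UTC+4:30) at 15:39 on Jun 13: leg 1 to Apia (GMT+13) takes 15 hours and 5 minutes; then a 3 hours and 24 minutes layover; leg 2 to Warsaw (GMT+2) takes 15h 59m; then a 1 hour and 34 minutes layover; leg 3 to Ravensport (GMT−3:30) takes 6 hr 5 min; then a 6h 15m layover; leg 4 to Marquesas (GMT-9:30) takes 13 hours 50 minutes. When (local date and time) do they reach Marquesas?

Convert departure to UTC: 15:39 − 4:30 = 11:09 UTC on Jun 13.
Add 15 hours 5 minutes leg 1 → 02:14 UTC (Jun 14).
Add 3 hours 24 minutes layover in Apia → 05:38 UTC.
Add 15 hours and 59 minutes leg 2 → 21:37 UTC.
Add 1 hour and 34 minutes layover in Warsaw → 23:11 UTC.
Add 6 hours and 5 minutes leg 3 → 05:16 UTC (Jun 15).
Add 6 hours and 15 minutes layover in Ravensport → 11:31 UTC.
Add 13 hours 50 minutes leg 4 → 01:21 UTC (Jun 16).
Marquesas is UTC−9:30, so local arrival = 01:21 − 9:30 = 15:51 on Jun 15.

15:51 on June 15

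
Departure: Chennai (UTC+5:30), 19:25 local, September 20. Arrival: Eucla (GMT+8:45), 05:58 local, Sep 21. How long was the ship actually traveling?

Eucla is 3:15 ahead of Chennai.
Clock-face elapsed time (ignoring zones) is 10 hours 33 minutes.
Actual elapsed = 10 hours 33 minutes − 3:15 = 7 hours 18 minutes.

7 hours 18 minutes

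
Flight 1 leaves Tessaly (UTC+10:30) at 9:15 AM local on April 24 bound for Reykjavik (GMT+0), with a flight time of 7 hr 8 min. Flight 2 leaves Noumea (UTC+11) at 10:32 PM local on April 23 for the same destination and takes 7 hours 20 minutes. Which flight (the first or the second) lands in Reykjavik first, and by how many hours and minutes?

Flight 1 in UTC: 9:15 AM − 10:30 = 10:45 PM on Apr 23.
+7 hours and 8 minutes → arrive 5:53 AM UTC on Apr 24.
Flight 2 in UTC: 10:32 PM − 11:00 = 11:32 AM on Apr 23.
+7 hours 20 minutes → arrive 6:52 PM UTC on Apr 23.
Flight 2 lands earlier by 11 hours 1 minute.

the second, by 11 hours 1 minute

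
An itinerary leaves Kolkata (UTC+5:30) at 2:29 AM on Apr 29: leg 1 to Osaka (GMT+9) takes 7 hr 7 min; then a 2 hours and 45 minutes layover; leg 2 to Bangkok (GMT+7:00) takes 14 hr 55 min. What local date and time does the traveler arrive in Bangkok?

4:46 AM on April 30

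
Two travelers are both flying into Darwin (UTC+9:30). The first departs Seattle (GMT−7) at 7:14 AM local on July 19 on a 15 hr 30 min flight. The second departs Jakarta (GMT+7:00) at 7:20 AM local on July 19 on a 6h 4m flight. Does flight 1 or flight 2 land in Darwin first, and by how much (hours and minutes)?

Flight 1 in UTC: 7:14 AM + 7:00 = 2:14 PM on Jul 19.
+15 hours and 30 minutes → arrive 5:44 AM UTC on Jul 20.
Flight 2 in UTC: 7:20 AM − 7:00 = 12:20 AM on Jul 19.
+6 hours and 4 minutes → arrive 6:24 AM UTC on Jul 19.
Flight 2 lands earlier by 23 hours 20 minutes.

the second, by 23 hours 20 minutes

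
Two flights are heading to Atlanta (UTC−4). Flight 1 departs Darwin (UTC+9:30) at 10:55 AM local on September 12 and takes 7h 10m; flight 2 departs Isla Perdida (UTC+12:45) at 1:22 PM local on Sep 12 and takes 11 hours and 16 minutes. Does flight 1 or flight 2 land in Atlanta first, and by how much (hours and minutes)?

the first, by 3 hours 18 minutes

Flight 1 in UTC: 10:55 AM − 9:30 = 1:25 AM on Sep 12.
+7 hours and 10 minutes → arrive 8:35 AM UTC on Sep 12.
Flight 2 in UTC: 1:22 PM − 12:45 = 12:37 AM on Sep 12.
+11 hours 16 minutes → arrive 11:53 AM UTC on Sep 12.
Flight 1 lands earlier by 3 hours 18 minutes.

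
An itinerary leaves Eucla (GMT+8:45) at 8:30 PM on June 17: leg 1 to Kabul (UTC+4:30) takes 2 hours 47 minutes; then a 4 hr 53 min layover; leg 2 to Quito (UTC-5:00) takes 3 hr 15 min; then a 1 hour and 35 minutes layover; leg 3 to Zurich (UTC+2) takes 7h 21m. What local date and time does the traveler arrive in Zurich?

9:36 AM on Jun 18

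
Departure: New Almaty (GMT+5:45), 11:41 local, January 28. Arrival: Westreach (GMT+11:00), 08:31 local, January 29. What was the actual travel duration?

15 hours 35 minutes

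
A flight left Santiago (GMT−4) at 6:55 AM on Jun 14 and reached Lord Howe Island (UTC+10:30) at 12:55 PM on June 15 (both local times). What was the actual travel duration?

15 hours 30 minutes

Departure in UTC: 6:55 AM + 4:00 = 10:55 AM on Jun 14.
Arrival in UTC: 12:55 PM − 10:30 = 2:25 AM on Jun 15.
Elapsed = 2:25 AM − 10:55 AM (+1 day) = 15 hours 30 minutes.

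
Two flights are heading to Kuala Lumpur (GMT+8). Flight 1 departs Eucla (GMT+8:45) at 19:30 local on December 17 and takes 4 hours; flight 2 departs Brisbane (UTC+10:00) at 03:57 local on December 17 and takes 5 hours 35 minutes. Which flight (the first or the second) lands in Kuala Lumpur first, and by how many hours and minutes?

Flight 1 in UTC: 19:30 − 8:45 = 10:45 on Dec 17.
+4 hours → arrive 14:45 UTC on Dec 17.
Flight 2 in UTC: 03:57 − 10:00 = 17:57 on Dec 16.
+5 hours and 35 minutes → arrive 23:32 UTC on Dec 16.
Flight 2 lands earlier by 15 hours 13 minutes.

the second, by 15 hours 13 minutes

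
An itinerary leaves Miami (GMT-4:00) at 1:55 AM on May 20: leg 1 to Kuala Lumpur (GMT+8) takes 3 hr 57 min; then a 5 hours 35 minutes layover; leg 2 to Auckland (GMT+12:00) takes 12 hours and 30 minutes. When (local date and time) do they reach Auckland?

3:57 PM on May 21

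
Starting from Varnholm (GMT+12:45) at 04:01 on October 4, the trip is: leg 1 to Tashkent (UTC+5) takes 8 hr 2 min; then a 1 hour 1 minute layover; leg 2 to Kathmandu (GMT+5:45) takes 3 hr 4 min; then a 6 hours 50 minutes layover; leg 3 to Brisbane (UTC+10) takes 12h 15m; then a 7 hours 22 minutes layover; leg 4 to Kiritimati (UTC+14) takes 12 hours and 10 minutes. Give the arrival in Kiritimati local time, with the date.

08:00 on Oct 6

Convert departure to UTC: 04:01 − 12:45 = 15:16 UTC on Oct 3.
Add 8 hours 2 minutes leg 1 → 23:18 UTC.
Add 1 hour and 1 minute layover in Tashkent → 00:19 UTC (Oct 4).
Add 3 hours 4 minutes leg 2 → 03:23 UTC.
Add 6 hours and 50 minutes layover in Kathmandu → 10:13 UTC.
Add 12 hours and 15 minutes leg 3 → 22:28 UTC.
Add 7 hours 22 minutes layover in Brisbane → 05:50 UTC (Oct 5).
Add 12 hours and 10 minutes leg 4 → 18:00 UTC.
Kiritimati is UTC+14:00, so local arrival = 18:00 + 14:00 = 08:00 on Oct 6.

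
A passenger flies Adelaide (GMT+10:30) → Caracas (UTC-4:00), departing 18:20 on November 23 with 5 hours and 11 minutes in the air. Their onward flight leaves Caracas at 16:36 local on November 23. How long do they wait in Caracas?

Convert departure to UTC: 18:20 − 10:30 = 07:50 UTC on Nov 23.
Add 5 hours and 11 minutes flight time → 13:01 UTC.
Caracas is UTC−4:00, so local arrival = 13:01 − 4:00 = 09:01 on Nov 23.
Layover = 16:36 − 09:01 = 7 hours 35 minutes.

7 hours 35 minutes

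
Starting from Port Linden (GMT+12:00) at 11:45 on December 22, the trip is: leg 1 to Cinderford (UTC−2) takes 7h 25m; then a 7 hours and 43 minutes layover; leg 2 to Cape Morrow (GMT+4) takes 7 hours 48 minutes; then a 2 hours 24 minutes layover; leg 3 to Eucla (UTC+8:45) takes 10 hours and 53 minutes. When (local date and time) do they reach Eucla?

Convert departure to UTC: 11:45 − 12:00 = 23:45 UTC on Dec 21.
Add 7 hours and 25 minutes leg 1 → 07:10 UTC (Dec 22).
Add 7 hours 43 minutes layover in Cinderford → 14:53 UTC.
Add 7 hours and 48 minutes leg 2 → 22:41 UTC.
Add 2 hours 24 minutes layover in Cape Morrow → 01:05 UTC (Dec 23).
Add 10 hours and 53 minutes leg 3 → 11:58 UTC.
Eucla is UTC+8:45, so local arrival = 11:58 + 8:45 = 20:43 on Dec 23.

20:43 on December 23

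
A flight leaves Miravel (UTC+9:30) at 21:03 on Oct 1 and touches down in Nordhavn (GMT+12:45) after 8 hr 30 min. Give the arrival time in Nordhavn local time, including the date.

Convert departure to UTC: 21:03 − 9:30 = 11:33 UTC on Oct 1.
Add 8 hours 30 minutes travel time → 20:03 UTC.
Nordhavn is UTC+12:45, so local arrival = 20:03 + 12:45 = 08:48 on Oct 2.

08:48 on October 2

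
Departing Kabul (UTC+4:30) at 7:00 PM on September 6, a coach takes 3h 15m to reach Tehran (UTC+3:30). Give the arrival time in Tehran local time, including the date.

9:15 PM on September 6

Tehran is 1:00 behind Kabul.
After 3 hours 15 minutes it is 10:15 PM in Kabul.
Shift by the zone difference: 10:15 PM − 1:00 = 9:15 PM on Sep 6 in Tehran.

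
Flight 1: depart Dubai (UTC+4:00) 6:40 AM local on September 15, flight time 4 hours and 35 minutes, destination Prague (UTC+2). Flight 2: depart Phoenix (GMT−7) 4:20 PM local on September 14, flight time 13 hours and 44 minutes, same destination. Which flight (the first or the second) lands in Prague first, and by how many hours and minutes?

Flight 1 in UTC: 6:40 AM − 4:00 = 2:40 AM on Sep 15.
+4 hours and 35 minutes → arrive 7:15 AM UTC on Sep 15.
Flight 2 in UTC: 4:20 PM + 7:00 = 11:20 PM on Sep 14.
+13 hours and 44 minutes → arrive 1:04 PM UTC on Sep 15.
Flight 1 lands earlier by 5 hours 49 minutes.

the first, by 5 hours 49 minutes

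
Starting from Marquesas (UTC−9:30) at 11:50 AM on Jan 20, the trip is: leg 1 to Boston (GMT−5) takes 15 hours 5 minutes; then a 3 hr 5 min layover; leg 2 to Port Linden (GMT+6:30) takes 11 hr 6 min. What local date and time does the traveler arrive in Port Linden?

9:06 AM on Jan 22

Convert departure to UTC: 11:50 AM + 9:30 = 9:20 PM UTC on Jan 20.
Add 15 hours and 5 minutes leg 1 → 12:25 PM UTC (Jan 21).
Add 3 hours 5 minutes layover in Boston → 3:30 PM UTC.
Add 11 hours 6 minutes leg 2 → 2:36 AM UTC (Jan 22).
Port Linden is UTC+6:30, so local arrival = 2:36 AM + 6:30 = 9:06 AM on Jan 22.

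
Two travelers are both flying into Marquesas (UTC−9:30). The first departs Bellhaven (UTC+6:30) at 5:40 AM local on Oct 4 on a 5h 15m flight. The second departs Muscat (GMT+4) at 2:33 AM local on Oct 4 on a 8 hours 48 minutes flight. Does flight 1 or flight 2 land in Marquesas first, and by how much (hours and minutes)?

Flight 1 in UTC: 5:40 AM − 6:30 = 11:10 PM on Oct 3.
+5 hours 15 minutes → arrive 4:25 AM UTC on Oct 4.
Flight 2 in UTC: 2:33 AM − 4:00 = 10:33 PM on Oct 3.
+8 hours and 48 minutes → arrive 7:21 AM UTC on Oct 4.
Flight 1 lands earlier by 2 hours 56 minutes.

the first, by 2 hours 56 minutes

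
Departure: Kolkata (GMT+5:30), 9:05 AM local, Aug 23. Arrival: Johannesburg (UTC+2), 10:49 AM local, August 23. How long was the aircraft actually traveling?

5 hours 14 minutes

Departure in UTC: 9:05 AM − 5:30 = 3:35 AM on Aug 23.
Arrival in UTC: 10:49 AM − 2:00 = 8:49 AM on Aug 23.
Elapsed = 8:49 AM − 3:35 AM = 5 hours 14 minutes.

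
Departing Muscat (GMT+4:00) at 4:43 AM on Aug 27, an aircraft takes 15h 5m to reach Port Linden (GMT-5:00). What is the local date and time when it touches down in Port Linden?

Convert departure to UTC: 4:43 AM − 4:00 = 12:43 AM UTC on Aug 27.
Add 15 hours and 5 minutes travel time → 3:48 PM UTC.
Port Linden is UTC−5:00, so local arrival = 3:48 PM − 5:00 = 10:48 AM on Aug 27.

10:48 AM on August 27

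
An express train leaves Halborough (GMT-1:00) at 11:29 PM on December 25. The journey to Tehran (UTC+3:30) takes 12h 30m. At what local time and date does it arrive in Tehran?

4:29 PM on December 26

Convert departure to UTC: 11:29 PM + 1:00 = 12:29 AM UTC on Dec 26.
Add 12 hours 30 minutes travel time → 12:59 PM UTC.
Tehran is UTC+3:30, so local arrival = 12:59 PM + 3:30 = 4:29 PM on Dec 26.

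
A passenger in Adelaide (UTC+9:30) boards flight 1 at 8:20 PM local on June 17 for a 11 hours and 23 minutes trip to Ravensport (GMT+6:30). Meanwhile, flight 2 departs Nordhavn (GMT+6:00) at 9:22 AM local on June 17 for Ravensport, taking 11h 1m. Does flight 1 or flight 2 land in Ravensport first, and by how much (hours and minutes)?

the second, by 7 hours 50 minutes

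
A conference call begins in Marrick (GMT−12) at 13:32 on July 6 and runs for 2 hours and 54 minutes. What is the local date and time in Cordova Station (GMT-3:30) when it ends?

00:56 on July 7

Convert start to UTC: 13:32 + 12:00 = 01:32 UTC on Jul 7.
Add 2 hours 54 minutes duration → 04:26 UTC.
Cordova Station is UTC−3:30, so local end time = 04:26 − 3:30 = 00:56 on Jul 7.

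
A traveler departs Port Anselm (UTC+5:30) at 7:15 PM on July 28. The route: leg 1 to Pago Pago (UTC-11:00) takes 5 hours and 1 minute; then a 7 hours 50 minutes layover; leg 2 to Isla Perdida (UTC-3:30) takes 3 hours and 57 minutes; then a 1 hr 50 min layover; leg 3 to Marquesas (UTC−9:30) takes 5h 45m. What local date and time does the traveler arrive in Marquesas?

Convert departure to UTC: 7:15 PM − 5:30 = 1:45 PM UTC on Jul 28.
Add 5 hours 1 minute leg 1 → 6:46 PM UTC.
Add 7 hours and 50 minutes layover in Pago Pago → 2:36 AM UTC (Jul 29).
Add 3 hours 57 minutes leg 2 → 6:33 AM UTC.
Add 1 hour and 50 minutes layover in Isla Perdida → 8:23 AM UTC.
Add 5 hours and 45 minutes leg 3 → 2:08 PM UTC.
Marquesas is UTC−9:30, so local arrival = 2:08 PM − 9:30 = 4:38 AM on Jul 29.

4:38 AM on July 29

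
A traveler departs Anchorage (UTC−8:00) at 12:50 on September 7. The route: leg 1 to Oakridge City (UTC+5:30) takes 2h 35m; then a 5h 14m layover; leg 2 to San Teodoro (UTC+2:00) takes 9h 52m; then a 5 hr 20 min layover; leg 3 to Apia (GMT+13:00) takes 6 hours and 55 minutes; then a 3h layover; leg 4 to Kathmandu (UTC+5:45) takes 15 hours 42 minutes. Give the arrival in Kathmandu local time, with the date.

03:13 on September 10

Convert departure to UTC: 12:50 + 8:00 = 20:50 UTC on Sep 7.
Add 2 hours and 35 minutes leg 1 → 23:25 UTC.
Add 5 hours and 14 minutes layover in Oakridge City → 04:39 UTC (Sep 8).
Add 9 hours 52 minutes leg 2 → 14:31 UTC.
Add 5 hours 20 minutes layover in San Teodoro → 19:51 UTC.
Add 6 hours and 55 minutes leg 3 → 02:46 UTC (Sep 9).
Add 3 hours layover in Apia → 05:46 UTC.
Add 15 hours and 42 minutes leg 4 → 21:28 UTC.
Kathmandu is UTC+5:45, so local arrival = 21:28 + 5:45 = 03:13 on Sep 10.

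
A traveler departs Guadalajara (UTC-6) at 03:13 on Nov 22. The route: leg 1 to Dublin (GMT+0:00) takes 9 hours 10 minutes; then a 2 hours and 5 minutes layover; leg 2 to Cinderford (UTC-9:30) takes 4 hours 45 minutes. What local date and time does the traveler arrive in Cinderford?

15:43 on Nov 22

Convert departure to UTC: 03:13 + 6:00 = 09:13 UTC on Nov 22.
Add 9 hours and 10 minutes leg 1 → 18:23 UTC.
Add 2 hours and 5 minutes layover in Dublin → 20:28 UTC.
Add 4 hours and 45 minutes leg 2 → 01:13 UTC (Nov 23).
Cinderford is UTC−9:30, so local arrival = 01:13 − 9:30 = 15:43 on Nov 22.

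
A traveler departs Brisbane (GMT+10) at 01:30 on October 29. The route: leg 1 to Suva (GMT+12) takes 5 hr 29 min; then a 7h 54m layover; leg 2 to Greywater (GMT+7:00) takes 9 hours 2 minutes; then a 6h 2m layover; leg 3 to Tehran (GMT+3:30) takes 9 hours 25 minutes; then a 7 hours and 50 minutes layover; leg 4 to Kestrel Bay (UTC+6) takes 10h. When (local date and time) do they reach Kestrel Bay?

Convert departure to UTC: 01:30 − 10:00 = 15:30 UTC on Oct 28.
Add 5 hours and 29 minutes leg 1 → 20:59 UTC.
Add 7 hours and 54 minutes layover in Suva → 04:53 UTC (Oct 29).
Add 9 hours and 2 minutes leg 2 → 13:55 UTC.
Add 6 hours and 2 minutes layover in Greywater → 19:57 UTC.
Add 9 hours and 25 minutes leg 3 → 05:22 UTC (Oct 30).
Add 7 hours and 50 minutes layover in Tehran → 13:12 UTC.
Add 10 hours leg 4 → 23:12 UTC.
Kestrel Bay is UTC+6:00, so local arrival = 23:12 + 6:00 = 05:12 on Oct 31.

05:12 on Oct 31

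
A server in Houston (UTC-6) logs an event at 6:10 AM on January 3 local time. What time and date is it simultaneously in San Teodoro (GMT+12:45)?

12:55 AM on January 4

In UTC: 6:10 AM + 6:00 = 12:10 PM on Jan 3.
San Teodoro is UTC+12:45: 12:10 PM + 12:45 = 12:55 AM on Jan 4.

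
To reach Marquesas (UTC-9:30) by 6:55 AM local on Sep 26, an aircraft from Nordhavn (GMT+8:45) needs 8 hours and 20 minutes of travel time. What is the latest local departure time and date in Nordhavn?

Target arrival in UTC: 6:55 AM + 9:30 = 4:25 PM on Sep 26.
Subtract 8 hours 20 minutes → departure 8:05 AM UTC on Sep 26.
Nordhavn is UTC+8:45: 8:05 AM + 8:45 = 4:50 PM on Sep 26.

4:50 PM on September 26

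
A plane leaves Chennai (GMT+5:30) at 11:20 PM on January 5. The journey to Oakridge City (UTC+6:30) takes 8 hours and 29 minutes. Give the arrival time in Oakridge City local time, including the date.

Oakridge City is 1:00 ahead of Chennai.
After 8 hours 29 minutes it is 7:49 AM (Jan 6) in Chennai.
Shift by the zone difference: 7:49 AM + 1:00 = 8:49 AM on Jan 6 in Oakridge City.

8:49 AM on January 6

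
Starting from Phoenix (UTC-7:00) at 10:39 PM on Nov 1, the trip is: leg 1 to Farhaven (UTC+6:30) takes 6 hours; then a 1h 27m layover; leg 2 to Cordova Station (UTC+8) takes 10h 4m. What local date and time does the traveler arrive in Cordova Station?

Convert departure to UTC: 10:39 PM + 7:00 = 5:39 AM UTC on Nov 2.
Add 6 hours leg 1 → 11:39 AM UTC.
Add 1 hour 27 minutes layover in Farhaven → 1:06 PM UTC.
Add 10 hours 4 minutes leg 2 → 11:10 PM UTC.
Cordova Station is UTC+8:00, so local arrival = 11:10 PM + 8:00 = 7:10 AM on Nov 3.

7:10 AM on November 3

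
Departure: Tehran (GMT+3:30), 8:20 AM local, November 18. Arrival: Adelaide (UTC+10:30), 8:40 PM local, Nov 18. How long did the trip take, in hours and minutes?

Departure in UTC: 8:20 AM − 3:30 = 4:50 AM on Nov 18.
Arrival in UTC: 8:40 PM − 10:30 = 10:10 AM on Nov 18.
Elapsed = 10:10 AM − 4:50 AM = 5 hours 20 minutes.

5 hours 20 minutes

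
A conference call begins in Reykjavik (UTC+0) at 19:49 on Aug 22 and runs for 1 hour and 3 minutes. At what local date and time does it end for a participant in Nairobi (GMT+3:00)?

23:52 on Aug 22

Reykjavik is at UTC+0, so start is already 19:49 UTC on Aug 22.
Add 1 hour and 3 minutes duration → 20:52 UTC.
Nairobi is UTC+3:00, so local end time = 20:52 + 3:00 = 23:52 on Aug 22.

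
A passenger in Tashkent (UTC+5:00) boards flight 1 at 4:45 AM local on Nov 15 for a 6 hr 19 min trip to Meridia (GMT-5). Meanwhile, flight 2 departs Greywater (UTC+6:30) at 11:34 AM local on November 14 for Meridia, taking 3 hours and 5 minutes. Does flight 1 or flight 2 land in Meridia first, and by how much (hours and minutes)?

Flight 1 in UTC: 4:45 AM − 5:00 = 11:45 PM on Nov 14.
+6 hours and 19 minutes → arrive 6:04 AM UTC on Nov 15.
Flight 2 in UTC: 11:34 AM − 6:30 = 5:04 AM on Nov 14.
+3 hours 5 minutes → arrive 8:09 AM UTC on Nov 14.
Flight 2 lands earlier by 21 hours 55 minutes.

the second, by 21 hours 55 minutes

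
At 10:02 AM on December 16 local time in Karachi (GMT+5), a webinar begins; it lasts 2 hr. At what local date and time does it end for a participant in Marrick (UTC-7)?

Marrick is 12:00 behind Karachi.
After 2 hours it is 12:02 PM in Karachi.
Shift by the zone difference: 12:02 PM − 12:00 = 12:02 AM on Dec 16 in Marrick.

12:02 AM on December 16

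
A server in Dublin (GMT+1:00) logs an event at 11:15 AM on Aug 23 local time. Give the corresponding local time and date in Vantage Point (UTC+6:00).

4:15 PM on August 23

Vantage Point is 5:00 ahead of Dublin.
Shift by the zone difference: 11:15 AM + 5:00 = 4:15 PM on Aug 23 in Vantage Point.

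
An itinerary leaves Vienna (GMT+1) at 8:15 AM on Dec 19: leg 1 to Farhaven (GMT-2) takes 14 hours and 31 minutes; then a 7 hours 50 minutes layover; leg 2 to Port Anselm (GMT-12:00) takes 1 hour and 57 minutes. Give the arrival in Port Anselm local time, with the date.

Convert departure to UTC: 8:15 AM − 1:00 = 7:15 AM UTC on Dec 19.
Add 14 hours 31 minutes leg 1 → 9:46 PM UTC.
Add 7 hours 50 minutes layover in Farhaven → 5:36 AM UTC (Dec 20).
Add 1 hour 57 minutes leg 2 → 7:33 AM UTC.
Port Anselm is UTC−12:00, so local arrival = 7:33 AM − 12:00 = 7:33 PM on Dec 19.

7:33 PM on December 19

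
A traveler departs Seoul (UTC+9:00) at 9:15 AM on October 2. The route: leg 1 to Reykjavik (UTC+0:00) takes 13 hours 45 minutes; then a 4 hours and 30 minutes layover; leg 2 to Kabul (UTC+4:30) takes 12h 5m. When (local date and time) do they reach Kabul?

11:05 AM on October 3

Convert departure to UTC: 9:15 AM − 9:00 = 12:15 AM UTC on Oct 2.
Add 13 hours and 45 minutes leg 1 → 2:00 PM UTC.
Add 4 hours 30 minutes layover in Reykjavik → 6:30 PM UTC.
Add 12 hours 5 minutes leg 2 → 6:35 AM UTC (Oct 3).
Kabul is UTC+4:30, so local arrival = 6:35 AM + 4:30 = 11:05 AM on Oct 3.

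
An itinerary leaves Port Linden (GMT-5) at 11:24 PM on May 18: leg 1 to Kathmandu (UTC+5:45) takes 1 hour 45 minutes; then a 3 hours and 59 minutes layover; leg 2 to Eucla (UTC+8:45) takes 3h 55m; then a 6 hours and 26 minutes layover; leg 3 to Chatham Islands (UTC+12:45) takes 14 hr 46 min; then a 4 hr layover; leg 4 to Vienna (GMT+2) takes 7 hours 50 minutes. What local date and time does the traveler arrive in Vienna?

Convert departure to UTC: 11:24 PM + 5:00 = 4:24 AM UTC on May 19.
Add 1 hour and 45 minutes leg 1 → 6:09 AM UTC.
Add 3 hours and 59 minutes layover in Kathmandu → 10:08 AM UTC.
Add 3 hours and 55 minutes leg 2 → 2:03 PM UTC.
Add 6 hours and 26 minutes layover in Eucla → 8:29 PM UTC.
Add 14 hours 46 minutes leg 3 → 11:15 AM UTC (May 20).
Add 4 hours layover in Chatham Islands → 3:15 PM UTC.
Add 7 hours 50 minutes leg 4 → 11:05 PM UTC.
Vienna is UTC+2:00, so local arrival = 11:05 PM + 2:00 = 1:05 AM on May 21.

1:05 AM on May 21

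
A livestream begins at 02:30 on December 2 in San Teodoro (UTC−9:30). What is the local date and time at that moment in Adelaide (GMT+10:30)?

22:30 on December 2

In UTC: 02:30 + 9:30 = 12:00 on Dec 2.
Adelaide is UTC+10:30: 12:00 + 10:30 = 22:30 on Dec 2.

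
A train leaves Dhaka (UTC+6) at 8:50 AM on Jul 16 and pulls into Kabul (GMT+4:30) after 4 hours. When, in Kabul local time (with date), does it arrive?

11:20 AM on Jul 16

Kabul is 1:30 behind Dhaka.
After 4 hours it is 12:50 PM in Dhaka.
Shift by the zone difference: 12:50 PM − 1:30 = 11:20 AM on Jul 16 in Kabul.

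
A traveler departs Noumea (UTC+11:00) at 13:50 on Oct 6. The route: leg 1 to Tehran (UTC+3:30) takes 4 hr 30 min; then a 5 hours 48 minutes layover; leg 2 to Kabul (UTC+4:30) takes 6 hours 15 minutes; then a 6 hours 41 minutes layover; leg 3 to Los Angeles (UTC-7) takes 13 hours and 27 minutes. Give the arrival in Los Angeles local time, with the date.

08:31 on October 7

Convert departure to UTC: 13:50 − 11:00 = 02:50 UTC on Oct 6.
Add 4 hours 30 minutes leg 1 → 07:20 UTC.
Add 5 hours 48 minutes layover in Tehran → 13:08 UTC.
Add 6 hours 15 minutes leg 2 → 19:23 UTC.
Add 6 hours and 41 minutes layover in Kabul → 02:04 UTC (Oct 7).
Add 13 hours and 27 minutes leg 3 → 15:31 UTC.
Los Angeles is UTC−7:00, so local arrival = 15:31 − 7:00 = 08:31 on Oct 7.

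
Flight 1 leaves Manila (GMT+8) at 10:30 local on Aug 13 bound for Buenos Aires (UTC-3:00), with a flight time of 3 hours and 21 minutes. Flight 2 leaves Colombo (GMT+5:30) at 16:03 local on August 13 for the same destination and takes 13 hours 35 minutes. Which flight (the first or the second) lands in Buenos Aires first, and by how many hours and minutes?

the first, by 18 hours 17 minutes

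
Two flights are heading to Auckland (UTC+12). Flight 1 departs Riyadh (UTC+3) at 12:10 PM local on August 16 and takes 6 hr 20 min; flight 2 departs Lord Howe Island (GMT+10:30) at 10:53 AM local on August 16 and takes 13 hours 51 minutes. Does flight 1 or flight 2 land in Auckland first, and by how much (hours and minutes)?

Flight 1 in UTC: 12:10 PM − 3:00 = 9:10 AM on Aug 16.
+6 hours 20 minutes → arrive 3:30 PM UTC on Aug 16.
Flight 2 in UTC: 10:53 AM − 10:30 = 12:23 AM on Aug 16.
+13 hours 51 minutes → arrive 2:14 PM UTC on Aug 16.
Flight 2 lands earlier by 1 hour 16 minutes.

the second, by 1 hour 16 minutes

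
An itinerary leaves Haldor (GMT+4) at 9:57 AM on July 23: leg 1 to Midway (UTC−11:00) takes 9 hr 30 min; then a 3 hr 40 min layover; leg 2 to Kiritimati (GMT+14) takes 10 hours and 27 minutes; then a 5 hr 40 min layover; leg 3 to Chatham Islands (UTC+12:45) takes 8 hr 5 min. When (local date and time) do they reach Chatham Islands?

Convert departure to UTC: 9:57 AM − 4:00 = 5:57 AM UTC on Jul 23.
Add 9 hours and 30 minutes leg 1 → 3:27 PM UTC.
Add 3 hours and 40 minutes layover in Midway → 7:07 PM UTC.
Add 10 hours 27 minutes leg 2 → 5:34 AM UTC (Jul 24).
Add 5 hours and 40 minutes layover in Kiritimati → 11:14 AM UTC.
Add 8 hours and 5 minutes leg 3 → 7:19 PM UTC.
Chatham Islands is UTC+12:45, so local arrival = 7:19 PM + 12:45 = 8:04 AM on Jul 25.

8:04 AM on July 25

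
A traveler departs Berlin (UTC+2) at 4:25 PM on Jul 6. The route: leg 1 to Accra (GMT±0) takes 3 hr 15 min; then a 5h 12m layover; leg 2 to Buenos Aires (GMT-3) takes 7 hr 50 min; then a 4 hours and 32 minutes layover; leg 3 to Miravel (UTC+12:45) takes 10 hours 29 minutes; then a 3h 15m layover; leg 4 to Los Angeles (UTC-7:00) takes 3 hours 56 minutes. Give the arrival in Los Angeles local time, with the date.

Convert departure to UTC: 4:25 PM − 2:00 = 2:25 PM UTC on Jul 6.
Add 3 hours 15 minutes leg 1 → 5:40 PM UTC.
Add 5 hours and 12 minutes layover in Accra → 10:52 PM UTC.
Add 7 hours 50 minutes leg 2 → 6:42 AM UTC (Jul 7).
Add 4 hours and 32 minutes layover in Buenos Aires → 11:14 AM UTC.
Add 10 hours and 29 minutes leg 3 → 9:43 PM UTC.
Add 3 hours and 15 minutes layover in Miravel → 12:58 AM UTC (Jul 8).
Add 3 hours and 56 minutes leg 4 → 4:54 AM UTC.
Los Angeles is UTC−7:00, so local arrival = 4:54 AM − 7:00 = 9:54 PM on Jul 7.

9:54 PM on Jul 7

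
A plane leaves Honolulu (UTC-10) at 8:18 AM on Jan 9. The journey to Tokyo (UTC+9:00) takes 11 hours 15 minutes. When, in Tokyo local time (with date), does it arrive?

2:33 PM on Jan 10

Convert departure to UTC: 8:18 AM + 10:00 = 6:18 PM UTC on Jan 9.
Add 11 hours 15 minutes travel time → 5:33 AM UTC (Jan 10).
Tokyo is UTC+9:00, so local arrival = 5:33 AM + 9:00 = 2:33 PM on Jan 10.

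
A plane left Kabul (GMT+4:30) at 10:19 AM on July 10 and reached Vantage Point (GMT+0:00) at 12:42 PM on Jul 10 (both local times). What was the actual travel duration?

6 hours 53 minutes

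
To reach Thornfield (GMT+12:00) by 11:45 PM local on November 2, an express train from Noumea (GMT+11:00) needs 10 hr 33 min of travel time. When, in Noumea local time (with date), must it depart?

Target arrival in UTC: 11:45 PM − 12:00 = 11:45 AM on Nov 2.
Subtract 10 hours 33 minutes → departure 1:12 AM UTC on Nov 2.
Noumea is UTC+11:00: 1:12 AM + 11:00 = 12:12 PM on Nov 2.

12:12 PM on Nov 2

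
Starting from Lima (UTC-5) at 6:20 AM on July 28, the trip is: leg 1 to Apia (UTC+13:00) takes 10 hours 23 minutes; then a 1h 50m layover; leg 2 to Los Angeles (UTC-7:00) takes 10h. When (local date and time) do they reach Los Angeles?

2:33 AM on Jul 29

Convert departure to UTC: 6:20 AM + 5:00 = 11:20 AM UTC on Jul 28.
Add 10 hours 23 minutes leg 1 → 9:43 PM UTC.
Add 1 hour 50 minutes layover in Apia → 11:33 PM UTC.
Add 10 hours leg 2 → 9:33 AM UTC (Jul 29).
Los Angeles is UTC−7:00, so local arrival = 9:33 AM − 7:00 = 2:33 AM on Jul 29.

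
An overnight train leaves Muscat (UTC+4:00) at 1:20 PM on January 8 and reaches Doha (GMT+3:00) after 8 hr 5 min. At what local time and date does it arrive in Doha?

Convert departure to UTC: 1:20 PM − 4:00 = 9:20 AM UTC on Jan 8.
Add 8 hours and 5 minutes travel time → 5:25 PM UTC.
Doha is UTC+3:00, so local arrival = 5:25 PM + 3:00 = 8:25 PM on Jan 8.

8:25 PM on January 8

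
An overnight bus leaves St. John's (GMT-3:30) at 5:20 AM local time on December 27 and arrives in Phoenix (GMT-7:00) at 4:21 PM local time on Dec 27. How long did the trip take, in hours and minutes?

14 hours 31 minutes

Departure in UTC: 5:20 AM + 3:30 = 8:50 AM on Dec 27.
Arrival in UTC: 4:21 PM + 7:00 = 11:21 PM on Dec 27.
Elapsed = 11:21 PM − 8:50 AM = 14 hours 31 minutes.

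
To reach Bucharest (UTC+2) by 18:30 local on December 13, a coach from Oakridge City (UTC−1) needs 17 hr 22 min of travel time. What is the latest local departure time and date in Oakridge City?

Target arrival in UTC: 18:30 − 2:00 = 16:30 on Dec 13.
Subtract 17 hours and 22 minutes → departure 23:08 UTC on Dec 12.
Oakridge City is UTC−1:00: 23:08 − 1:00 = 22:08 on Dec 12.

22:08 on Dec 12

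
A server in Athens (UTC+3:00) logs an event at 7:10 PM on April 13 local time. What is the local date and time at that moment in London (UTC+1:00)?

5:10 PM on April 13

In UTC: 7:10 PM − 3:00 = 4:10 PM on Apr 13.
London is UTC+1:00: 4:10 PM + 1:00 = 5:10 PM on Apr 13.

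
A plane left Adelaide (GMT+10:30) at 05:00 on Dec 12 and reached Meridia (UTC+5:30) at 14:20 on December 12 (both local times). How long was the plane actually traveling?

14 hours 20 minutes

Meridia is 5:00 behind Adelaide.
Clock-face elapsed time (ignoring zones) is 9 hours 20 minutes.
Actual elapsed = 9 hours 20 minutes + 5:00 = 14 hours 20 minutes.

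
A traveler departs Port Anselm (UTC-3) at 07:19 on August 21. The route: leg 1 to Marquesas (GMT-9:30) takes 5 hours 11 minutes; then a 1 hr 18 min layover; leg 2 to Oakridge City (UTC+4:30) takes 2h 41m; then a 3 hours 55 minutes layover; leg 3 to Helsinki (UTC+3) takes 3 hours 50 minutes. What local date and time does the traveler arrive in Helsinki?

Convert departure to UTC: 07:19 + 3:00 = 10:19 UTC on Aug 21.
Add 5 hours and 11 minutes leg 1 → 15:30 UTC.
Add 1 hour and 18 minutes layover in Marquesas → 16:48 UTC.
Add 2 hours 41 minutes leg 2 → 19:29 UTC.
Add 3 hours 55 minutes layover in Oakridge City → 23:24 UTC.
Add 3 hours 50 minutes leg 3 → 03:14 UTC (Aug 22).
Helsinki is UTC+3:00, so local arrival = 03:14 + 3:00 = 06:14 on Aug 22.

06:14 on August 22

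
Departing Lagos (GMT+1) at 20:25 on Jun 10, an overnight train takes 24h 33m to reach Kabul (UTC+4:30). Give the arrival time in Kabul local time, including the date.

Kabul is 3:30 ahead of Lagos.
After 24 hours and 33 minutes it is 20:58 (Jun 11) in Lagos.
Shift by the zone difference: 20:58 + 3:30 = 00:28 on Jun 12 in Kabul.

00:28 on June 12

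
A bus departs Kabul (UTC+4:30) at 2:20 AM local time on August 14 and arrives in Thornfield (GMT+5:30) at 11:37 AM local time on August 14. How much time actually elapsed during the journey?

Thornfield is 1:00 ahead of Kabul.
Clock-face elapsed time (ignoring zones) is 9 hours 17 minutes.
Actual elapsed = 9 hours 17 minutes − 1:00 = 8 hours 17 minutes.

8 hours 17 minutes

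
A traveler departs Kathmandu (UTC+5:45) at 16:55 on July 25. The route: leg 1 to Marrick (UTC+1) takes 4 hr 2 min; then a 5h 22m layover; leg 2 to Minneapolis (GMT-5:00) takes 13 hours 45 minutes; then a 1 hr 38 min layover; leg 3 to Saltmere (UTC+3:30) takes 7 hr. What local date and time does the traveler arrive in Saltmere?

Convert departure to UTC: 16:55 − 5:45 = 11:10 UTC on Jul 25.
Add 4 hours and 2 minutes leg 1 → 15:12 UTC.
Add 5 hours and 22 minutes layover in Marrick → 20:34 UTC.
Add 13 hours and 45 minutes leg 2 → 10:19 UTC (Jul 26).
Add 1 hour 38 minutes layover in Minneapolis → 11:57 UTC.
Add 7 hours leg 3 → 18:57 UTC.
Saltmere is UTC+3:30, so local arrival = 18:57 + 3:30 = 22:27 on Jul 26.

22:27 on July 26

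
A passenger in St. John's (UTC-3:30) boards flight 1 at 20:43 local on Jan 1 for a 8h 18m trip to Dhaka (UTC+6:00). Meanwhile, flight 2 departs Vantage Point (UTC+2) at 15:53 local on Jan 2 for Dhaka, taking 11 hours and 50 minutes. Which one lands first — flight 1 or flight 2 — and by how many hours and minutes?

the first, by 17 hours 12 minutes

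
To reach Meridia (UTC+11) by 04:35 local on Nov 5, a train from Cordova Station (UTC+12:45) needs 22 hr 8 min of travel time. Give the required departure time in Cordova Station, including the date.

Target arrival in UTC: 04:35 − 11:00 = 17:35 on Nov 4.
Subtract 22 hours and 8 minutes → departure 19:27 UTC on Nov 3.
Cordova Station is UTC+12:45: 19:27 + 12:45 = 08:12 on Nov 4.

08:12 on November 4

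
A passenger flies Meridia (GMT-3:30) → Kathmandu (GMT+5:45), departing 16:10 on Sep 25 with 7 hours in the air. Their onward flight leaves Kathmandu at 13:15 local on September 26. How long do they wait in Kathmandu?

Convert departure to UTC: 16:10 + 3:30 = 19:40 UTC on Sep 25.
Add 7 hours flight time → 02:40 UTC (Sep 26).
Kathmandu is UTC+5:45, so local arrival = 02:40 + 5:45 = 08:25 on Sep 26.
Layover = 13:15 − 08:25 = 4 hours 50 minutes.

4 hours 50 minutes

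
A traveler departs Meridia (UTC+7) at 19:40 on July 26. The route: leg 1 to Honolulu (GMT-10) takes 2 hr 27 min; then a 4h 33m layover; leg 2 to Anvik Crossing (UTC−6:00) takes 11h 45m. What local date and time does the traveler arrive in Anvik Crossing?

01:25 on July 27

Convert departure to UTC: 19:40 − 7:00 = 12:40 UTC on Jul 26.
Add 2 hours 27 minutes leg 1 → 15:07 UTC.
Add 4 hours and 33 minutes layover in Honolulu → 19:40 UTC.
Add 11 hours 45 minutes leg 2 → 07:25 UTC (Jul 27).
Anvik Crossing is UTC−6:00, so local arrival = 07:25 − 6:00 = 01:25 on Jul 27.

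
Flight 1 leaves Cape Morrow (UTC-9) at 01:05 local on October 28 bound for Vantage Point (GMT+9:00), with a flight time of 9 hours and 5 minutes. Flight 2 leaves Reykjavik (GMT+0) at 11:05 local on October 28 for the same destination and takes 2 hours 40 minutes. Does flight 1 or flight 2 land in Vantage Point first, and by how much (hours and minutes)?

the second, by 5 hours 25 minutes

Flight 1 in UTC: 01:05 + 9:00 = 10:05 on Oct 28.
+9 hours and 5 minutes → arrive 19:10 UTC on Oct 28.
Flight 2 departs at 11:05 UTC (Oct 28).
+2 hours 40 minutes → arrive 13:45 UTC on Oct 28.
Flight 2 lands earlier by 5 hours 25 minutes.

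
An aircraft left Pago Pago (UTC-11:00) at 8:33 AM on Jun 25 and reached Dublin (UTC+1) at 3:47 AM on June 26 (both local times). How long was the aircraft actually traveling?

7 hours 14 minutes

Dublin is 12:00 ahead of Pago Pago.
Clock-face elapsed time (ignoring zones) is 19 hours 14 minutes.
Actual elapsed = 19 hours 14 minutes − 12:00 = 7 hours 14 minutes.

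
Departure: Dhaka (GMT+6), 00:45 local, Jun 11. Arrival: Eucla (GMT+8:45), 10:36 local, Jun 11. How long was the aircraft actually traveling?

7 hours 6 minutes

Eucla is 2:45 ahead of Dhaka.
Clock-face elapsed time (ignoring zones) is 9 hours 51 minutes.
Actual elapsed = 9 hours 51 minutes − 2:45 = 7 hours 6 minutes.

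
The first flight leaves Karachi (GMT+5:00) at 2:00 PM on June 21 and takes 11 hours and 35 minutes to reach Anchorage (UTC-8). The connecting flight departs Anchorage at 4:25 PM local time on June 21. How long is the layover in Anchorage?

3 hours 50 minutes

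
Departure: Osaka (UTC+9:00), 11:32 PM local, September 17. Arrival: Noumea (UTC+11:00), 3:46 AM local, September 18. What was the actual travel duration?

2 hours 14 minutes

Departure in UTC: 11:32 PM − 9:00 = 2:32 PM on Sep 17.
Arrival in UTC: 3:46 AM − 11:00 = 4:46 PM on Sep 17.
Elapsed = 4:46 PM − 2:32 PM = 2 hours 14 minutes.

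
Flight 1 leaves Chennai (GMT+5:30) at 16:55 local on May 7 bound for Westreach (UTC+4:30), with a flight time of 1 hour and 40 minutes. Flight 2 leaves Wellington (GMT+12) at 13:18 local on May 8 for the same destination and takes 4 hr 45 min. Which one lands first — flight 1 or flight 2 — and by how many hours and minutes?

Flight 1 in UTC: 16:55 − 5:30 = 11:25 on May 7.
+1 hour and 40 minutes → arrive 13:05 UTC on May 7.
Flight 2 in UTC: 13:18 − 12:00 = 01:18 on May 8.
+4 hours 45 minutes → arrive 06:03 UTC on May 8.
Flight 1 lands earlier by 16 hours 58 minutes.

the first, by 16 hours 58 minutes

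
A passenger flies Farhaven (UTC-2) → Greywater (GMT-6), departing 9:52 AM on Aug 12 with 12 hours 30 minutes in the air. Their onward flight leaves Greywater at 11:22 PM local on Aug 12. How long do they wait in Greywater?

Convert departure to UTC: 9:52 AM + 2:00 = 11:52 AM UTC on Aug 12.
Add 12 hours and 30 minutes flight time → 12:22 AM UTC (Aug 13).
Greywater is UTC−6:00, so local arrival = 12:22 AM − 6:00 = 6:22 PM on Aug 12.
Layover = 11:22 PM − 6:22 PM = 5 hours.

5 hours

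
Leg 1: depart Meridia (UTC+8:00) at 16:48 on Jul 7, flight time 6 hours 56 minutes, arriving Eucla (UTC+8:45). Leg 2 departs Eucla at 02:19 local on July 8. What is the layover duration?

1 hour 50 minutes

Convert departure to UTC: 16:48 − 8:00 = 08:48 UTC on Jul 7.
Add 6 hours 56 minutes flight time → 15:44 UTC.
Eucla is UTC+8:45, so local arrival = 15:44 + 8:45 = 00:29 on Jul 8.
Layover = 02:19 − 00:29 = 1 hour 50 minutes.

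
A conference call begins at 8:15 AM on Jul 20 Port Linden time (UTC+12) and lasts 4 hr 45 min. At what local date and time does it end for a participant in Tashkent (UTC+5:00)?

Convert start to UTC: 8:15 AM − 12:00 = 8:15 PM UTC on Jul 19.
Add 4 hours 45 minutes duration → 1:00 AM UTC (Jul 20).
Tashkent is UTC+5:00, so local end time = 1:00 AM + 5:00 = 6:00 AM on Jul 20.

6:00 AM on July 20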